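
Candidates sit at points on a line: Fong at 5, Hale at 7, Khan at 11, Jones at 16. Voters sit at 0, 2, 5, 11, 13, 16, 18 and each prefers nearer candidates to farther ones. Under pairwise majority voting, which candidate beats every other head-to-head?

Khan

With single-peaked preferences on a line, the Condorcet winner is the candidate closest to the median voter.
The median voter (position 11) is closest to Khan at 11.
Check: Khan vs Jones — voters closer to Khan: 5 of 7.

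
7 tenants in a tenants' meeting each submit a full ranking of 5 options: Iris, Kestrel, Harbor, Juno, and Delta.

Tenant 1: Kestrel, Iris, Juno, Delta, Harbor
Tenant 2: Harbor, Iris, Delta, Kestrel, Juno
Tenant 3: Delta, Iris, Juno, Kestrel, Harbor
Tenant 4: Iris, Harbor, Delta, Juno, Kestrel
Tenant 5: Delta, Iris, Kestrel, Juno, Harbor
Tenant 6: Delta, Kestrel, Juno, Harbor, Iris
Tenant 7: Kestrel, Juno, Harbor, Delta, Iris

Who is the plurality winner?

First-place vote totals:
  Iris: 1
  Kestrel: 2
  Harbor: 1
  Juno: 0
  Delta: 3
Delta has the most first-place votes.

Delta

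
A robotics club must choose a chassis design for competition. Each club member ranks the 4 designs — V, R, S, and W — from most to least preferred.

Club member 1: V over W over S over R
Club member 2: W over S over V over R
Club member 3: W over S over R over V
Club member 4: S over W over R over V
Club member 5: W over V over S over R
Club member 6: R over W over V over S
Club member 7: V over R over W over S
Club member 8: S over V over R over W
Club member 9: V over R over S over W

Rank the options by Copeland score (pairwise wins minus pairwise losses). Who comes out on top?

Pairwise results:
  V vs R: V wins 6–3.
  V vs S: V wins 5–4.
  V vs W: W wins 5–4.
  R vs S: S wins 6–3.
  R vs W: W wins 5–4.
  S vs W: W wins 6–3.
Copeland scores (wins − losses):
  V: 2 − 1 = 1
  R: 0 − 3 = -3
  S: 1 − 2 = -1
  W: 3 − 0 = 3
W has the best Copeland score.

W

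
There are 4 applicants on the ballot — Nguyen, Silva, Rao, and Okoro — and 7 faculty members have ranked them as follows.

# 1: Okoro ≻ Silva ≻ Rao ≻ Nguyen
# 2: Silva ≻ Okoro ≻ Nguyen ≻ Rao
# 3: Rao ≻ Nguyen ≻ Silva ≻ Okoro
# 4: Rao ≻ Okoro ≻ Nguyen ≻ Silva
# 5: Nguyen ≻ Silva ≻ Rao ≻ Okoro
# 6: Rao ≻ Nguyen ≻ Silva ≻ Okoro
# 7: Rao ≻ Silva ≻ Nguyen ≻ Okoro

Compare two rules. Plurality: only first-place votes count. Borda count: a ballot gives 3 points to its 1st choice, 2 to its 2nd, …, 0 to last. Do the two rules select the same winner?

Plurality first-place counts: Nguyen 1, Silva 1, Rao 4, Okoro 1 → Rao.
Borda totals: Nguyen 10, Silva 11, Rao 14, Okoro 7 → Rao.
The two rules agree on Rao.

Yes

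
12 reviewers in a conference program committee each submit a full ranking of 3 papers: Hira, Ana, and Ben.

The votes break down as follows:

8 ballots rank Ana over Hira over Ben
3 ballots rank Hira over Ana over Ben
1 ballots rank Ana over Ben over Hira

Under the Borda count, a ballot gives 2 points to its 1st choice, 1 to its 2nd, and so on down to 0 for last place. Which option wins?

Borda scores:
  Hira: 8·1 + 3·2 + 0 = 14
  Ana: 8·2 + 3·1 + 2 = 21
  Ben: 8·0 + 3·0 + 1 = 1
Ana has the highest total.

Ana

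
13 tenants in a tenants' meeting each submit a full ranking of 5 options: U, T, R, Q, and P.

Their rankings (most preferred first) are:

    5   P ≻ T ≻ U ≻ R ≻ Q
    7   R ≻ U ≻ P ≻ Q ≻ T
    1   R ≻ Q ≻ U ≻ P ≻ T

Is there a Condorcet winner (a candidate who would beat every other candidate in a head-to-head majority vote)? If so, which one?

Head-to-head results (13 voters total):
U vs T: U wins 8–5.
U vs R: R wins 8–5.
U vs Q: U wins 12–1.
U vs P: U wins 8–5.
T vs R: R wins 8–5.
T vs Q: Q wins 8–5.
T vs P: P wins 13–0.
R vs Q: R wins 13–0.
R vs P: R wins 8–5.
Q vs P: P wins 12–1.
R beats each rival — U (8–5), T (8–5), Q (13–0), P (8–5) — so R is the Condorcet winner.

R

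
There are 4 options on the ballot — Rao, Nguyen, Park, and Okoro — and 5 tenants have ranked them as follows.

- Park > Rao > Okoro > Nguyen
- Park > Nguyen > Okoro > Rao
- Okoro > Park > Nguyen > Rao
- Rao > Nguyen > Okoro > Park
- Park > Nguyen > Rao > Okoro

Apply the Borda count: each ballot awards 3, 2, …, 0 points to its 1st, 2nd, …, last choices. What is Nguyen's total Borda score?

Borda scores:
  Rao: 2 + 0 + 0 + 3 + 1 = 6
  Nguyen: 0 + 2 + 1 + 2 + 2 = 7
  Park: 3 + 3 + 2 + 0 + 3 = 11
  Okoro: 1 + 1 + 3 + 1 + 0 = 6

7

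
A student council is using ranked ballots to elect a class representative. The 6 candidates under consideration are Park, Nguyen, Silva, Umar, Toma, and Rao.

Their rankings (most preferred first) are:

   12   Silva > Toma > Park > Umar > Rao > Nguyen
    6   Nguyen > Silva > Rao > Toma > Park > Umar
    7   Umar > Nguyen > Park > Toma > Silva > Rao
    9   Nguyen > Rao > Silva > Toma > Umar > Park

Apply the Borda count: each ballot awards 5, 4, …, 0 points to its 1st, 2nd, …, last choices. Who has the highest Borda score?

Borda scores:
  Park: 12·3 + 6·1 + 7·3 + 9·0 = 63
  Nguyen: 12·0 + 6·5 + 7·4 + 9·5 = 103
  Silva: 12·5 + 6·4 + 7·1 + 9·3 = 118
  Umar: 12·2 + 6·0 + 7·5 + 9·1 = 68
  Toma: 12·4 + 6·2 + 7·2 + 9·2 = 92
  Rao: 12·1 + 6·3 + 7·0 + 9·4 = 66
Silva has the highest total.

Silva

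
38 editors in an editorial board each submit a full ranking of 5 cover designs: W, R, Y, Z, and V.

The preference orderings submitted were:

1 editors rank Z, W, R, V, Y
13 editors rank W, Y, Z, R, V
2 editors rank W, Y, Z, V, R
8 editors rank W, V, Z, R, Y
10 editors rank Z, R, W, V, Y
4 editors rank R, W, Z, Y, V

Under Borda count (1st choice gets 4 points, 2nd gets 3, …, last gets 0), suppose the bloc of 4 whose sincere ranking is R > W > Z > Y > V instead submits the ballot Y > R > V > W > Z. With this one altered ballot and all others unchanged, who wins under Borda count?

W

Borda totals with the altered ballot: W 119, R 65, Y 61, Z 90, V 45.
The winner is unchanged: still W.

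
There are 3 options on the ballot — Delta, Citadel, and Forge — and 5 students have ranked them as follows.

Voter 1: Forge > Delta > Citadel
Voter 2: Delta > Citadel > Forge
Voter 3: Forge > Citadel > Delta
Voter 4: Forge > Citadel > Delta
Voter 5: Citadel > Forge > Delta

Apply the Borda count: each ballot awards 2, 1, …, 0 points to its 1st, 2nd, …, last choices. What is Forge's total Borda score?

Borda scores:
  Delta: 1 + 2 + 0 + 0 + 0 = 3
  Citadel: 0 + 1 + 1 + 1 + 2 = 5
  Forge: 2 + 0 + 2 + 2 + 1 = 7

7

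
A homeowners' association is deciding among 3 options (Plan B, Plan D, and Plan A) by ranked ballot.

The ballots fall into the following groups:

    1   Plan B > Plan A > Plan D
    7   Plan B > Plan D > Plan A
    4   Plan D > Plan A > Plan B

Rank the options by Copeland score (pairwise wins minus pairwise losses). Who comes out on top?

Pairwise results:
  Plan B vs Plan D: Plan B wins 8–4.
  Plan B vs Plan A: Plan B wins 8–4.
  Plan D vs Plan A: Plan D wins 11–1.
Copeland scores (wins − losses):
  Plan B: 2 − 0 = 2
  Plan D: 1 − 1 = 0
  Plan A: 0 − 2 = -2
Plan B has the best Copeland score.

Plan B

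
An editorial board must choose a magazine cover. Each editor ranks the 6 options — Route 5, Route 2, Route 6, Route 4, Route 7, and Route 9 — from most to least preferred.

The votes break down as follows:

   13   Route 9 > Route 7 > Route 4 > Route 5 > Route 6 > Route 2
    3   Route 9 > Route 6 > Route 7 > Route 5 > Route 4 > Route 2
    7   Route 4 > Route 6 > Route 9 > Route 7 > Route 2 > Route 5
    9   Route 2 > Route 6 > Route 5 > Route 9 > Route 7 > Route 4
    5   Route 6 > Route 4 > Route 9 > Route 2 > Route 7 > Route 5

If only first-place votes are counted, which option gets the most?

Route 9

First-place vote totals:
  Route 5: 0
  Route 2: 9
  Route 6: 5
  Route 4: 7
  Route 7: 0
  Route 9: 16
Route 9 has the most first-place votes.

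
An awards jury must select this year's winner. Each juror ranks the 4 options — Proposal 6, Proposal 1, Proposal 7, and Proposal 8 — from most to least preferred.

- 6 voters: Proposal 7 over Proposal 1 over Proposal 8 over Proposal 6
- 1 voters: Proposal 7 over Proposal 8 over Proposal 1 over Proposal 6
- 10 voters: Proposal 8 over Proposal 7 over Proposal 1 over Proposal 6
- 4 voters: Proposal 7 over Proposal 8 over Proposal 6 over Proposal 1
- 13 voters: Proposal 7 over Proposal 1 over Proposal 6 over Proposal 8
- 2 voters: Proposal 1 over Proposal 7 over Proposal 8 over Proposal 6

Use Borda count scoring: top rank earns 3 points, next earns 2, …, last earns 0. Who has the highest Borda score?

Borda scores:
  Proposal 6: 6·0 + 0 + 10·0 + 4·1 + 13·1 + 2·0 = 17
  Proposal 1: 6·2 + 1 + 10·1 + 4·0 + 13·2 + 2·3 = 55
  Proposal 7: 6·3 + 3 + 10·2 + 4·3 + 13·3 + 2·2 = 96
  Proposal 8: 6·1 + 2 + 10·3 + 4·2 + 13·0 + 2·1 = 48
Proposal 7 has the highest total.

Proposal 7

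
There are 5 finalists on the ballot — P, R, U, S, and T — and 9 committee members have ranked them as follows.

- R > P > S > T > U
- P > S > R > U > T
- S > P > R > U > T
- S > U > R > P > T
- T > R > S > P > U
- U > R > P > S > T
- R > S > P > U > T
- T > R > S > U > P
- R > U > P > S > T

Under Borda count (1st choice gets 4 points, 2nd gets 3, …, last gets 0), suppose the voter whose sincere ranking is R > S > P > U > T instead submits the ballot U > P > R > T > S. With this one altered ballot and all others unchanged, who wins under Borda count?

R

Borda totals with the altered ballot: P 19, R 25, U 17, S 19, T 10.
The winner is unchanged: still R.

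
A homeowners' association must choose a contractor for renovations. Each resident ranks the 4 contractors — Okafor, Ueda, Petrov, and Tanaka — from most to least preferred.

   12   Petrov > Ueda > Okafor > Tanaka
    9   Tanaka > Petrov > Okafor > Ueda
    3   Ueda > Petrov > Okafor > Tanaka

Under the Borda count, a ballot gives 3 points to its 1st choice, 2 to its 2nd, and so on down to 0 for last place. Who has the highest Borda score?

Borda scores:
  Okafor: 12·1 + 9·1 + 3·1 = 24
  Ueda: 12·2 + 9·0 + 3·3 = 33
  Petrov: 12·3 + 9·2 + 3·2 = 60
  Tanaka: 12·0 + 9·3 + 3·0 = 27
Petrov has the highest total.

Petrov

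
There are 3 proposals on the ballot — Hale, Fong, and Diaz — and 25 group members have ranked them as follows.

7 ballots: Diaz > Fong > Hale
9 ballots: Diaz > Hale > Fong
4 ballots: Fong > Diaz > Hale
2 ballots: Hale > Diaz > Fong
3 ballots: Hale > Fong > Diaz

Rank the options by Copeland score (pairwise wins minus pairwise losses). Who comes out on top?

Diaz

Pairwise results:
  Hale vs Fong: Hale wins 14–11.
  Hale vs Diaz: Diaz wins 20–5.
  Fong vs Diaz: Diaz wins 18–7.
Copeland scores (wins − losses):
  Hale: 1 − 1 = 0
  Fong: 0 − 2 = -2
  Diaz: 2 − 0 = 2
Diaz has the best Copeland score.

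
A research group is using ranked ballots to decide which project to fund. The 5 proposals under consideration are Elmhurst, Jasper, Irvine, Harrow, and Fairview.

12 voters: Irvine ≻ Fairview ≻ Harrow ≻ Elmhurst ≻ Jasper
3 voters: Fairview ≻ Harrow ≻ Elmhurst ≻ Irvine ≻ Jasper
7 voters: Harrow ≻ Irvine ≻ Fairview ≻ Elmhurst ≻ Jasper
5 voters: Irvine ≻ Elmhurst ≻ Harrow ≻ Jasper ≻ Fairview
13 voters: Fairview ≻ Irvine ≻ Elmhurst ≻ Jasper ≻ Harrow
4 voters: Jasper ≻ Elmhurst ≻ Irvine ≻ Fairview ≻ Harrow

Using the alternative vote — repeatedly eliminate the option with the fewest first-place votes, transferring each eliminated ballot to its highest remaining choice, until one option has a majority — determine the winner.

Round 1: Irvine 17, Fairview 16, Harrow 7, Jasper 4, Elmhurst 0. Elmhurst has the fewest and is eliminated.
Round 2: Irvine 17, Fairview 16, Harrow 7, Jasper 4. Jasper has the fewest and is eliminated.
Round 3: Irvine 21, Fairview 16, Harrow 7. Harrow has the fewest and is eliminated.
Round 4: Irvine 28, Fairview 16. Irvine has a majority.

Irvine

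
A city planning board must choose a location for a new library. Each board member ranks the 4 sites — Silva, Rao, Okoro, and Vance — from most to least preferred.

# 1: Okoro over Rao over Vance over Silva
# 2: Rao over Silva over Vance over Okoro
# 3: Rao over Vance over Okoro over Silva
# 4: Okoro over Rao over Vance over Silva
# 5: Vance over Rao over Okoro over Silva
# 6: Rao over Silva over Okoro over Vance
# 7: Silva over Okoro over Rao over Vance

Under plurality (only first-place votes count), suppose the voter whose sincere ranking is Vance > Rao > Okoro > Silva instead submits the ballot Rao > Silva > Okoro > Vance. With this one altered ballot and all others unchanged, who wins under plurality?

Rao

First-place totals with the altered ballot: Silva 1, Rao 4, Okoro 2, Vance 0.
The winner is unchanged: still Rao.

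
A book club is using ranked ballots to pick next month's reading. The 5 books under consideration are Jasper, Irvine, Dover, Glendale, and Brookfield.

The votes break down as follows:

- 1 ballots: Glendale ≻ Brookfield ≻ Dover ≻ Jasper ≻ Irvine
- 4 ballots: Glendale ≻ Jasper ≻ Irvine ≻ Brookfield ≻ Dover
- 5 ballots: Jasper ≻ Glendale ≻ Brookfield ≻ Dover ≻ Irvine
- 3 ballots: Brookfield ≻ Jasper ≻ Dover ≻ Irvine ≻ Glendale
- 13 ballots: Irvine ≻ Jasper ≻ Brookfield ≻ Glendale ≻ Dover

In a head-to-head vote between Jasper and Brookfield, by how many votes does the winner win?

18

Ballots ranking Jasper above Brookfield: 4+5+13 = 22.
Ballots ranking Brookfield above Jasper: 1+3 = 4.
Jasper wins 22–4, a margin of 18.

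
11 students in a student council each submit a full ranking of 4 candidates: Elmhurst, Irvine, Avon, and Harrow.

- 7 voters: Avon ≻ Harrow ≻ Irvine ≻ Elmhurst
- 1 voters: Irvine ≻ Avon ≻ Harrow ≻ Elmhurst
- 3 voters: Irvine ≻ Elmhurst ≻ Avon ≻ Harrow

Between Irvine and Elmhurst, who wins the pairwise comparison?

Ballots ranking Irvine above Elmhurst: 7+1+3 = 11.
Ballots ranking Elmhurst above Irvine: 0.
Irvine wins the head-to-head, 11–0.

Irvine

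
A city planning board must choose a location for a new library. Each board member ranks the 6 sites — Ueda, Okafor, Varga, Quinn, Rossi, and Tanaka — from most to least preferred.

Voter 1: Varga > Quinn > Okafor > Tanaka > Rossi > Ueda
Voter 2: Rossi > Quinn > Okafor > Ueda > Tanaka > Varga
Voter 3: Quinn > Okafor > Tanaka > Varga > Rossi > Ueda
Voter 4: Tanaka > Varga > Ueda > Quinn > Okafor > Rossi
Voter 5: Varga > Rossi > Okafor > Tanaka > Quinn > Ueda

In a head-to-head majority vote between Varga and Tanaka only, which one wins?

Tanaka

Ballots ranking Varga above Tanaka: 2.
Ballots ranking Tanaka above Varga: 3.
Tanaka wins the head-to-head, 3–2.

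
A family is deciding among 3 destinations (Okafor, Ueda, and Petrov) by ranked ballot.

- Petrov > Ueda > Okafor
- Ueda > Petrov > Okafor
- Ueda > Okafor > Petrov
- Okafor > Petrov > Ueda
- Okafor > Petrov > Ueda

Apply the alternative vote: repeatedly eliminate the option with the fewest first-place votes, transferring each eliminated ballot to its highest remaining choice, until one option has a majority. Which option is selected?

Round 1: Okafor 2, Ueda 2, Petrov 1. Petrov has the fewest and is eliminated.
Round 2: Ueda 3, Okafor 2. Ueda has a majority.

Ueda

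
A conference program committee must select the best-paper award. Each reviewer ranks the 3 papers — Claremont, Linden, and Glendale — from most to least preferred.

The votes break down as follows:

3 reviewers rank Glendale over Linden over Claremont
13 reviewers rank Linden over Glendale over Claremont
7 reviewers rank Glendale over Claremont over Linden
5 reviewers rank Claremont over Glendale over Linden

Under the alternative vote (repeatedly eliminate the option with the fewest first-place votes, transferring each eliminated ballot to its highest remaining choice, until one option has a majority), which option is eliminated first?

Round 1: Linden 13, Glendale 10, Claremont 5. Claremont has the fewest and is eliminated.
Round 2: Glendale 15, Linden 13. Glendale has a majority.

Claremont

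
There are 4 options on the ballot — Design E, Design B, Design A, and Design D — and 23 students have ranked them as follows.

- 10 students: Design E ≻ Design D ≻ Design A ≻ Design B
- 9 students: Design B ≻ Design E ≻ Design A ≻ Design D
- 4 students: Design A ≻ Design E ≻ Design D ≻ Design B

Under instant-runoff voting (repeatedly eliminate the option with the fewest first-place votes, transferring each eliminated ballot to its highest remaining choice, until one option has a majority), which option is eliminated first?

Design D

Round 1: Design E 10, Design B 9, Design A 4, Design D 0. Design D has the fewest and is eliminated.
Round 2: Design E 10, Design B 9, Design A 4. Design A has the fewest and is eliminated.
Round 3: Design E 14, Design B 9. Design E has a majority.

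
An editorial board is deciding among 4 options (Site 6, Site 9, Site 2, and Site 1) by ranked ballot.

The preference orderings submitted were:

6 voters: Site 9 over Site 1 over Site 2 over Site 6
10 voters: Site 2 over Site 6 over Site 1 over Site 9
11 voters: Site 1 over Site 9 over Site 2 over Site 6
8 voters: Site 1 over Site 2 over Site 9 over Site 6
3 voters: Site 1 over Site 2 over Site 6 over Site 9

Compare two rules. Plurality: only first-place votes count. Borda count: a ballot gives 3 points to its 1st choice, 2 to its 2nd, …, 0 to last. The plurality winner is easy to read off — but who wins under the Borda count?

Site 1

Plurality first-place counts: Site 6 0, Site 9 6, Site 2 10, Site 1 22 → Site 1.
Borda totals: Site 6 23, Site 9 48, Site 2 69, Site 1 88 → Site 1.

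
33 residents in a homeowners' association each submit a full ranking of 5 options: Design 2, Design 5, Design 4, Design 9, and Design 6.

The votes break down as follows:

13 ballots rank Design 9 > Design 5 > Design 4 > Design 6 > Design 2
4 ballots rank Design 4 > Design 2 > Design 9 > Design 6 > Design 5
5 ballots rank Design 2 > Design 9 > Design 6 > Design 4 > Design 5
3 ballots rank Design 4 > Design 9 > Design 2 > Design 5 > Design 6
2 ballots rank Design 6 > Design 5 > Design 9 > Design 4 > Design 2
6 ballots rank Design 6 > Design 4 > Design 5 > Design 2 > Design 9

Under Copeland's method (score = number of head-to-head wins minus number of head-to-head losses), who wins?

Design 9

Pairwise results:
  Design 2 vs Design 5: Design 5 wins 21–12.
  Design 2 vs Design 4: Design 4 wins 28–5.
  Design 2 vs Design 9: Design 9 wins 18–15.
  Design 2 vs Design 6: Design 6 wins 21–12.
  Design 5 vs Design 4: Design 4 wins 18–15.
  Design 5 vs Design 9: Design 9 wins 25–8.
  Design 5 vs Design 6: Design 6 wins 17–16.
  Design 4 vs Design 9: Design 9 wins 20–13.
  Design 4 vs Design 6: Design 4 wins 20–13.
  Design 9 vs Design 6: Design 9 wins 25–8.
Copeland scores (wins − losses):
  Design 2: 0 − 4 = -4
  Design 5: 1 − 3 = -2
  Design 4: 3 − 1 = 2
  Design 9: 4 − 0 = 4
  Design 6: 2 − 2 = 0
Design 9 has the best Copeland score.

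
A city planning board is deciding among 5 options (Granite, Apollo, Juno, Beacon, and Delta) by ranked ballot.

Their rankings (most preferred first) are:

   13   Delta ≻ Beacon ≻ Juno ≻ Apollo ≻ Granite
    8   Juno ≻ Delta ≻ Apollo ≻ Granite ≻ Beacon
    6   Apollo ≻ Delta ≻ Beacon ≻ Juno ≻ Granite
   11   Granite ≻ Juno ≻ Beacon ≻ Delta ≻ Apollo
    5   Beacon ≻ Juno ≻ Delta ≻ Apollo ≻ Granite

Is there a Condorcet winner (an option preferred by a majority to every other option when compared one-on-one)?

Head-to-head results (43 voters total):
Granite vs Apollo: Apollo wins 32–11.
Granite vs Juno: Juno wins 32–11.
Granite vs Beacon: Beacon wins 24–19.
Granite vs Delta: Delta wins 32–11.
Apollo vs Juno: Juno wins 37–6.
Apollo vs Beacon: Beacon wins 29–14.
Apollo vs Delta: Delta wins 37–6.
Juno vs Beacon: Beacon wins 24–19.
Juno vs Delta: Juno wins 24–19.
Beacon vs Delta: Delta wins 27–16.
No candidate beats all others: Juno beats Delta beats Beacon beats Juno, a majority cycle.

No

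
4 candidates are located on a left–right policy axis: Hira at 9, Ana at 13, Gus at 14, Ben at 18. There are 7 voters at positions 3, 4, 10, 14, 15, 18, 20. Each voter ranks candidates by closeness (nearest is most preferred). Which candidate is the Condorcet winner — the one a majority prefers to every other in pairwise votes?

Gus

With single-peaked preferences on a line, the Condorcet winner is the candidate closest to the median voter.
The median voter (position 14) is closest to Gus at 14.
Check: Gus vs Ana — voters closer to Gus: 4 of 7.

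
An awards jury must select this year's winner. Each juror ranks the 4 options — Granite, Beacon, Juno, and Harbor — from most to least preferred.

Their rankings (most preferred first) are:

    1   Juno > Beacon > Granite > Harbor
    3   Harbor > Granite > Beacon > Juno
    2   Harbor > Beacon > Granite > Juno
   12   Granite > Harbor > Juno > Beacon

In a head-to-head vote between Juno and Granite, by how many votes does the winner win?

16

Ballots ranking Juno above Granite: 1.
Ballots ranking Granite above Juno: 3+2+12 = 17.
Granite wins 17–1, a margin of 16.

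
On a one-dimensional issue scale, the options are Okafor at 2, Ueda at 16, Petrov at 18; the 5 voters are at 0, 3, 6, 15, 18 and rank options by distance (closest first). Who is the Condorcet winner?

Okafor

With single-peaked preferences on a line, the Condorcet winner is the candidate closest to the median voter.
The median voter (position 6) is closest to Okafor at 2.
Check: Okafor vs Ueda — voters closer to Okafor: 3 of 5.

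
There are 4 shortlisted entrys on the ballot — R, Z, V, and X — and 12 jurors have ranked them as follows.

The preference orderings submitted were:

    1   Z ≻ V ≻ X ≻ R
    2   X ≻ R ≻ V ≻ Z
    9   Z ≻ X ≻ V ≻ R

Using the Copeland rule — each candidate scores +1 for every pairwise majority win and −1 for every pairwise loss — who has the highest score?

Z

Pairwise results:
  R vs Z: Z wins 10–2.
  R vs V: V wins 10–2.
  R vs X: X wins 12–0.
  Z vs V: Z wins 10–2.
  Z vs X: Z wins 10–2.
  V vs X: X wins 11–1.
Copeland scores (wins − losses):
  R: 0 − 3 = -3
  Z: 3 − 0 = 3
  V: 1 − 2 = -1
  X: 2 − 1 = 1
Z has the best Copeland score.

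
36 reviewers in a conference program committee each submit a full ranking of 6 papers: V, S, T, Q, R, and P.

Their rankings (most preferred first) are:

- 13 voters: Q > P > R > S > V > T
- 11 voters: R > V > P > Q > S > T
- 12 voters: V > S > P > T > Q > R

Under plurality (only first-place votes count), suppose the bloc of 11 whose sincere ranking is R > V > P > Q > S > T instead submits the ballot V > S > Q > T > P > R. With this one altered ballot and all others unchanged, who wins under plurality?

V

First-place totals with the altered ballot: V 23, S 0, T 0, Q 13, R 0, P 0.
The switch changes the winner from Q to V.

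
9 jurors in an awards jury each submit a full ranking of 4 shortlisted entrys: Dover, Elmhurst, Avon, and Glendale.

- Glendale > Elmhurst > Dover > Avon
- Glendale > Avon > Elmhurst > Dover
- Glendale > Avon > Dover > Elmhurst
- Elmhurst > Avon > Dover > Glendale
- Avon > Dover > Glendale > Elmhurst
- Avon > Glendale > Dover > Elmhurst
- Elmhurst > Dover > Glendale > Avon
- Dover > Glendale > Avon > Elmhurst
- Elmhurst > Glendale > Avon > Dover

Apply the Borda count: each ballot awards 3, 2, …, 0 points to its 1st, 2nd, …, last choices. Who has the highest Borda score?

Borda scores:
  Dover: 1 + 0 + 1 + 1 + 2 + 1 + 2 + 3 + 0 = 11
  Elmhurst: 2 + 1 + 0 + 3 + 0 + 0 + 3 + 0 + 3 = 12
  Avon: 0 + 2 + 2 + 2 + 3 + 3 + 0 + 1 + 1 = 14
  Glendale: 3 + 3 + 3 + 0 + 1 + 2 + 1 + 2 + 2 = 17
Glendale has the highest total.

Glendale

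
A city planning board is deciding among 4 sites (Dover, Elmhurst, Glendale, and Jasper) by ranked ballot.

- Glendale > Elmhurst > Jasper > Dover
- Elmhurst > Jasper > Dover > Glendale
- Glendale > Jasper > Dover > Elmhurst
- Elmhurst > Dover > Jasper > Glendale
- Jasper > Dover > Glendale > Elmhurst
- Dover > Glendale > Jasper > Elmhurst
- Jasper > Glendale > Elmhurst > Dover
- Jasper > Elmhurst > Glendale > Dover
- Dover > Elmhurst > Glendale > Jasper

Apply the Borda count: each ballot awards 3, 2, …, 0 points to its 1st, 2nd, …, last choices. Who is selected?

Borda scores:
  Dover: 0 + 1 + 1 + 2 + 2 + 3 + 0 + 0 + 3 = 12
  Elmhurst: 2 + 3 + 0 + 3 + 0 + 0 + 1 + 2 + 2 = 13
  Glendale: 3 + 0 + 3 + 0 + 1 + 2 + 2 + 1 + 1 = 13
  Jasper: 1 + 2 + 2 + 1 + 3 + 1 + 3 + 3 + 0 = 16
Jasper has the highest total.

Jasper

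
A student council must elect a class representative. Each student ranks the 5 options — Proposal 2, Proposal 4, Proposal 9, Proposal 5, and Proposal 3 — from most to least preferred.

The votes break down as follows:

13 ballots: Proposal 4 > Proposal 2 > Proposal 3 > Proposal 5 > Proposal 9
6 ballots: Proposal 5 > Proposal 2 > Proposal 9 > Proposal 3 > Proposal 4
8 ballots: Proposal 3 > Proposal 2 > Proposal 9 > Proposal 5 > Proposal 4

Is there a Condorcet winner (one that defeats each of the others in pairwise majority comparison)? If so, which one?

Proposal 2

Head-to-head results (27 voters total):
Proposal 2 vs Proposal 4: Proposal 2 wins 14–13.
Proposal 2 vs Proposal 9: Proposal 2 wins 27–0.
Proposal 2 vs Proposal 5: Proposal 2 wins 21–6.
Proposal 2 vs Proposal 3: Proposal 2 wins 19–8.
Proposal 4 vs Proposal 9: Proposal 9 wins 14–13.
Proposal 4 vs Proposal 5: Proposal 5 wins 14–13.
Proposal 4 vs Proposal 3: Proposal 3 wins 14–13.
Proposal 9 vs Proposal 5: Proposal 5 wins 19–8.
Proposal 9 vs Proposal 3: Proposal 3 wins 21–6.
Proposal 5 vs Proposal 3: Proposal 3 wins 21–6.
Proposal 2 beats each rival — Proposal 4 (14–13), Proposal 9 (27–0), Proposal 5 (21–6), Proposal 3 (19–8) — so Proposal 2 is the Condorcet winner.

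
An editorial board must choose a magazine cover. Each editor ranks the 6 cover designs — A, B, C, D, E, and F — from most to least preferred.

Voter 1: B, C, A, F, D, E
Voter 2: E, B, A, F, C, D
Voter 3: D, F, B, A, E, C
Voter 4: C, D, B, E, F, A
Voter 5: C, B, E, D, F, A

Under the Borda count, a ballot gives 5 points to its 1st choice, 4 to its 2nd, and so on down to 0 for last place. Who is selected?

Borda scores:
  A: 3 + 3 + 2 + 0 + 0 = 8
  B: 5 + 4 + 3 + 3 + 4 = 19
  C: 4 + 1 + 0 + 5 + 5 = 15
  D: 1 + 0 + 5 + 4 + 2 = 12
  E: 0 + 5 + 1 + 2 + 3 = 11
  F: 2 + 2 + 4 + 1 + 1 = 10
B has the highest total.

B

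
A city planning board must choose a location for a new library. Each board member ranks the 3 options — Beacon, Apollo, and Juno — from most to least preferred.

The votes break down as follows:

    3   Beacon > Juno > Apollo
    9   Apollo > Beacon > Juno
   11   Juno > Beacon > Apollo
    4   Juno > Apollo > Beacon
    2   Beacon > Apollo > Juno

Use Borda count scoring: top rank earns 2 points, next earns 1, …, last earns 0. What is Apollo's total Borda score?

Borda scores:
  Beacon: 3·2 + 9·1 + 11·1 + 4·0 + 2·2 = 30
  Apollo: 3·0 + 9·2 + 11·0 + 4·1 + 2·1 = 24
  Juno: 3·1 + 9·0 + 11·2 + 4·2 + 2·0 = 33

24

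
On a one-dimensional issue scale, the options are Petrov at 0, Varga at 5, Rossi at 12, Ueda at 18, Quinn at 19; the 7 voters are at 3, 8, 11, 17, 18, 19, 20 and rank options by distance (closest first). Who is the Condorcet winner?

With single-peaked preferences on a line, the Condorcet winner is the candidate closest to the median voter.
The median voter (position 17) is closest to Ueda at 18.
Check: Ueda vs Rossi — voters closer to Ueda: 4 of 7.

Ueda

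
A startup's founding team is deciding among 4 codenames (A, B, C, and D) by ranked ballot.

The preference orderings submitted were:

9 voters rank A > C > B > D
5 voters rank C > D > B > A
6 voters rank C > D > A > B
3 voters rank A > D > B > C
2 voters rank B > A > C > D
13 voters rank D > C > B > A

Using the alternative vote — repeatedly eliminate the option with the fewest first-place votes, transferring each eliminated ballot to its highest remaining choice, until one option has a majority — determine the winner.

Round 1: D 13, A 12, C 11, B 2. B has the fewest and is eliminated.
Round 2: A 14, D 13, C 11. C has the fewest and is eliminated.
Round 3: D 24, A 14. D has a majority.

D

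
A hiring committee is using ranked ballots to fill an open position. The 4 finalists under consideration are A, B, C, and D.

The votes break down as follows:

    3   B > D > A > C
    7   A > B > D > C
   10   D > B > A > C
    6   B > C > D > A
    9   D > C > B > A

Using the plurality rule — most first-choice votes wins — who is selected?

First-place vote totals:
  A: 7
  B: 9
  C: 0
  D: 19
D has the most first-place votes.

D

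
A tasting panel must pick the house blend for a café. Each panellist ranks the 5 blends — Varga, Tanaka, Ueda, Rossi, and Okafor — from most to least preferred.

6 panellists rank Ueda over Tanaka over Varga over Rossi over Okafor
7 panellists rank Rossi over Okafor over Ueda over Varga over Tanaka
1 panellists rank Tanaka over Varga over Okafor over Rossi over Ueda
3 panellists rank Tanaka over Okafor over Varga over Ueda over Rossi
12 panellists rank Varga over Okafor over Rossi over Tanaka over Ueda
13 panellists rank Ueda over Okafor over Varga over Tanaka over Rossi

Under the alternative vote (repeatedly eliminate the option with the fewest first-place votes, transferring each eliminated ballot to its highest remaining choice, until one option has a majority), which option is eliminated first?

Round 1: Ueda 19, Varga 12, Rossi 7, Tanaka 4, Okafor 0. Okafor has the fewest and is eliminated.
Round 2: Ueda 19, Varga 12, Rossi 7, Tanaka 4. Tanaka has the fewest and is eliminated.
Round 3: Ueda 19, Varga 16, Rossi 7. Rossi has the fewest and is eliminated.
Round 4: Ueda 26, Varga 16. Ueda has a majority.

Okafor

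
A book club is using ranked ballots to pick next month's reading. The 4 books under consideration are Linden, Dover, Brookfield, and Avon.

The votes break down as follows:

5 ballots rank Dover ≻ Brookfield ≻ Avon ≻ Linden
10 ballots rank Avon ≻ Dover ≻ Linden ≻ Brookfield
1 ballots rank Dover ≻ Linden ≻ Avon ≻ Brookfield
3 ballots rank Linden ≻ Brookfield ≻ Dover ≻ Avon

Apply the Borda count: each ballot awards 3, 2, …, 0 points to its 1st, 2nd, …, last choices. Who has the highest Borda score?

Borda scores:
  Linden: 5·0 + 10·1 + 2 + 3·3 = 21
  Dover: 5·3 + 10·2 + 3 + 3·1 = 41
  Brookfield: 5·2 + 10·0 + 0 + 3·2 = 16
  Avon: 5·1 + 10·3 + 1 + 3·0 = 36
Dover has the highest total.

Dover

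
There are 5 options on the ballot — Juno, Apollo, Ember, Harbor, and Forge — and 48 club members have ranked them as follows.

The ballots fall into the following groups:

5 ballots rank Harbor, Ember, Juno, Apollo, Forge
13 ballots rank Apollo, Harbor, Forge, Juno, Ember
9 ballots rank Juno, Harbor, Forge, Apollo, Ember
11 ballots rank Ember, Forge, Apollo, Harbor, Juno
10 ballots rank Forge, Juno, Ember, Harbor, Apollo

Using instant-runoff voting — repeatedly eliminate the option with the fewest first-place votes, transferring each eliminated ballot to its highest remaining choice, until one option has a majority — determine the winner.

Round 1: Apollo 13, Ember 11, Forge 10, Juno 9, Harbor 5. Harbor has the fewest and is eliminated.
Round 2: Ember 16, Apollo 13, Forge 10, Juno 9. Juno has the fewest and is eliminated.
Round 3: Forge 19, Ember 16, Apollo 13. Apollo has the fewest and is eliminated.
Round 4: Forge 32, Ember 16. Forge has a majority.

Forge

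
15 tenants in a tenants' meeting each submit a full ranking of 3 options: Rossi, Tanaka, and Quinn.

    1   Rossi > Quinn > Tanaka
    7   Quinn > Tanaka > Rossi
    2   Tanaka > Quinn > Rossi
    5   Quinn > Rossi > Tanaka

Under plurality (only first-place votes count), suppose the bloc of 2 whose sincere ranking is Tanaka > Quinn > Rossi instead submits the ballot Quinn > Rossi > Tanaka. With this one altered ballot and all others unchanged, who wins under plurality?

First-place totals with the altered ballot: Rossi 1, Tanaka 0, Quinn 14.
The winner is unchanged: still Quinn.

Quinn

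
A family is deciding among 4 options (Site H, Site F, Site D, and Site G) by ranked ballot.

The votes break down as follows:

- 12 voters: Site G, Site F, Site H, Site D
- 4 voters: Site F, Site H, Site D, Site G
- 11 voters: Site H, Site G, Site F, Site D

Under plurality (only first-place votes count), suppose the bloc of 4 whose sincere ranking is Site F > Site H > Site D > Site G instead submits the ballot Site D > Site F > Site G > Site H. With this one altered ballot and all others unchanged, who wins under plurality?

First-place totals with the altered ballot: Site H 11, Site F 0, Site D 4, Site G 12.
The winner is unchanged: still Site G.

Site G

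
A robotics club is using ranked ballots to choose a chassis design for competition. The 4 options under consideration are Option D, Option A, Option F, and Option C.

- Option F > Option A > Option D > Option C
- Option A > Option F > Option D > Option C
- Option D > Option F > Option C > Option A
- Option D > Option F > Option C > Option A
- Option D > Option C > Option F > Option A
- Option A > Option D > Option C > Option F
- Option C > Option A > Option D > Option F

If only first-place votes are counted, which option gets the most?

Option D

First-place vote totals:
  Option D: 3
  Option A: 2
  Option F: 1
  Option C: 1
Option D has the most first-place votes.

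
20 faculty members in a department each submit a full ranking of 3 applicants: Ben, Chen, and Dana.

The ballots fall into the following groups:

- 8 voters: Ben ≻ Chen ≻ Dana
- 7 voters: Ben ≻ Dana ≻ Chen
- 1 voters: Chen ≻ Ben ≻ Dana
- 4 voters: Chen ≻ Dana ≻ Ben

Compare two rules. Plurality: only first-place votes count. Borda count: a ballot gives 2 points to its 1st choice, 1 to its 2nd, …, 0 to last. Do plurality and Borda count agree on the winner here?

Plurality first-place counts: Ben 15, Chen 5, Dana 0 → Ben.
Borda totals: Ben 31, Chen 18, Dana 11 → Ben.
The two rules agree on Ben.

Yes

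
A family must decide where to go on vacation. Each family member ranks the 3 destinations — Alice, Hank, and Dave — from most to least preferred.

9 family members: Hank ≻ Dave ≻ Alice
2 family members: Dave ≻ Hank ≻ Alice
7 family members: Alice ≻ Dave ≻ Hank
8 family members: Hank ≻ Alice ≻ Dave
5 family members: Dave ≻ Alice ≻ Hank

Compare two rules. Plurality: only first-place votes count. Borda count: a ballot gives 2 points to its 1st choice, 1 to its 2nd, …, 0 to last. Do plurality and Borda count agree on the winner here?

Plurality first-place counts: Alice 7, Hank 17, Dave 7 → Hank.
Borda totals: Alice 27, Hank 36, Dave 30 → Hank.
The two rules agree on Hank.

Yes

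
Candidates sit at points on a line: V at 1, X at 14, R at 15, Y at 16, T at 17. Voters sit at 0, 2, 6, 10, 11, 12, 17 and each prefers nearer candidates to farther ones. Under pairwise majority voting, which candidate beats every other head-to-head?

With single-peaked preferences on a line, the Condorcet winner is the candidate closest to the median voter.
The median voter (position 10) is closest to X at 14.
Check: X vs T — voters closer to X: 6 of 7.

X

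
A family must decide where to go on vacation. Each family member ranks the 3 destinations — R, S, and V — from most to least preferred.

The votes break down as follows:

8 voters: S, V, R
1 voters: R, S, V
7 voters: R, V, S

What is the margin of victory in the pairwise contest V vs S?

Ballots ranking V above S: 7.
Ballots ranking S above V: 8+1 = 9.
S wins 9–7, a margin of 2.

2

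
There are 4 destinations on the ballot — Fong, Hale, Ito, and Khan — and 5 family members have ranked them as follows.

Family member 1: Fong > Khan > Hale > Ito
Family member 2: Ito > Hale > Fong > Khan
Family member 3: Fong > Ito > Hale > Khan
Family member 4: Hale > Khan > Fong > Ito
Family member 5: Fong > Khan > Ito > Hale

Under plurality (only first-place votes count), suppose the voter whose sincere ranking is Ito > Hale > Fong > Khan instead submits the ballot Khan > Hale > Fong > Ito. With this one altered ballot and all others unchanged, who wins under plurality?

First-place totals with the altered ballot: Fong 3, Hale 1, Ito 0, Khan 1.
The winner is unchanged: still Fong.

Fong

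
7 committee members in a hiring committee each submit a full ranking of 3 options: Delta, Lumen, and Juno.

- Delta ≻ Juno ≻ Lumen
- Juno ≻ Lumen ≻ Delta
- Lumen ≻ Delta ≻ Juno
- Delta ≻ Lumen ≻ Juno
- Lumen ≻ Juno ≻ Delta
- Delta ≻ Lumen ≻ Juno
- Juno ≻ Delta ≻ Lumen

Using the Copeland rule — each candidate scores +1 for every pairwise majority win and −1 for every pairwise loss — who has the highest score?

Pairwise results:
  Delta vs Lumen: Delta wins 4–3.
  Delta vs Juno: Delta wins 4–3.
  Lumen vs Juno: Lumen wins 4–3.
Copeland scores (wins − losses):
  Delta: 2 − 0 = 2
  Lumen: 1 − 1 = 0
  Juno: 0 − 2 = -2
Delta has the best Copeland score.

Delta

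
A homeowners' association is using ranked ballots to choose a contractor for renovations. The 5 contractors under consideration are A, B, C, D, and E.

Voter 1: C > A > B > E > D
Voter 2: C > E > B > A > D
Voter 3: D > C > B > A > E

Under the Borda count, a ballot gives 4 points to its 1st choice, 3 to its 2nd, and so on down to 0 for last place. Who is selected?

Borda scores:
  A: 3 + 1 + 1 = 5
  B: 2 + 2 + 2 = 6
  C: 4 + 4 + 3 = 11
  D: 0 + 0 + 4 = 4
  E: 1 + 3 + 0 = 4
C has the highest total.

C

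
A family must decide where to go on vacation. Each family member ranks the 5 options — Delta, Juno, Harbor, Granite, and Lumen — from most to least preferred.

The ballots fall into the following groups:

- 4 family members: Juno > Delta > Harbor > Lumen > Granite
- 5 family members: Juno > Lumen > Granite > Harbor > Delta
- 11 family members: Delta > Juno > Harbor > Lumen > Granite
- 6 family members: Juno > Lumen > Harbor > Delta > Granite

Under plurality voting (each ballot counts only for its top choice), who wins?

Juno

First-place vote totals:
  Delta: 11
  Juno: 15
  Harbor: 0
  Granite: 0
  Lumen: 0
Juno has the most first-place votes.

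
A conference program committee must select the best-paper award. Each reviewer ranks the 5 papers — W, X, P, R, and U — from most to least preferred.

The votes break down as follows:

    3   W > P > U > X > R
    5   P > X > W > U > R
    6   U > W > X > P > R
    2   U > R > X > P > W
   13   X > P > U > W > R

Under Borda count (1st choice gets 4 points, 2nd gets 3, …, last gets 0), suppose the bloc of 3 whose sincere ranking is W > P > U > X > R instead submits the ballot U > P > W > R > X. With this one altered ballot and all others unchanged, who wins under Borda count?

X

Borda totals with the altered ballot: W 47, X 83, P 76, R 9, U 75.
The winner is unchanged: still X.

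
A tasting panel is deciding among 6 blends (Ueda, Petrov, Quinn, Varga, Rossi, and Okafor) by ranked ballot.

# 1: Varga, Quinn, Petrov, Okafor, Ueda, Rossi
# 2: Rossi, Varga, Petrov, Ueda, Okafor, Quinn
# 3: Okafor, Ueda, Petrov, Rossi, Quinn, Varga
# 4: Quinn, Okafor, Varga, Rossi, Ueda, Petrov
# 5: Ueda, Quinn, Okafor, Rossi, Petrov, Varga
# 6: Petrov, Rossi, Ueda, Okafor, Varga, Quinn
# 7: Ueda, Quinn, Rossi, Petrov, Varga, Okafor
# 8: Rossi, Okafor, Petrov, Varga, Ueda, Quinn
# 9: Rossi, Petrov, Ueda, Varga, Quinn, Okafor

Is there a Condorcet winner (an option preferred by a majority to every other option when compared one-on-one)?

Head-to-head results (9 voters total):
Ueda vs Petrov: Petrov wins 5–4.
Ueda vs Quinn: Ueda wins 7–2.
Ueda vs Varga: Ueda wins 5–4.
Ueda vs Rossi: Rossi wins 5–4.
Ueda vs Okafor: Ueda wins 5–4.
Petrov vs Quinn: Petrov wins 5–4.
Petrov vs Varga: Petrov wins 6–3.
Petrov vs Rossi: Rossi wins 6–3.
Petrov vs Okafor: Petrov wins 5–4.
Quinn vs Varga: Varga wins 5–4.
Quinn vs Rossi: Rossi wins 5–4.
Quinn vs Okafor: Quinn wins 5–4.
Varga vs Rossi: Rossi wins 7–2.
Varga vs Okafor: Okafor wins 5–4.
Rossi vs Okafor: Rossi wins 5–4.
Rossi beats each rival — Ueda (5–4), Petrov (6–3), Quinn (5–4), Varga (7–2), Okafor (5–4) — so Rossi is the Condorcet winner.

Yes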